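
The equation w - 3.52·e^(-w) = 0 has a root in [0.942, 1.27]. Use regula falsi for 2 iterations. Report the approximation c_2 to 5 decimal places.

1.13367

f(0.942000) = -0.430263, f(1.270000) = 0.281473
step 1: c = 1.140285, f(c) = 0.014842 > 0 → new bracket [0.942000, 1.140285]
step 2: c = 1.133673, f(c) = 0.000764 > 0 → new bracket [0.942000, 1.133673]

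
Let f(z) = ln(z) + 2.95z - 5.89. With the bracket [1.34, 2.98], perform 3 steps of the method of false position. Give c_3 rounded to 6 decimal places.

f(1.340000) = -1.644330, f(2.980000) = 3.992923
step 1: c = 1.818372, f(c) = 0.072137 > 0 → new bracket [1.340000, 1.818372]
step 2: c = 1.798267, f(c) = 0.001712 > 0 → new bracket [1.340000, 1.798267]
step 3: c = 1.797791, f(c) = 0.000041 > 0 → new bracket [1.340000, 1.797791]

1.797791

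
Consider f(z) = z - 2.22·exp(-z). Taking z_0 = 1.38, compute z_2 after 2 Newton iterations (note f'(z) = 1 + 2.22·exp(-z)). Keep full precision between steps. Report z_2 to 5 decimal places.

Newton update: z ← z − f(z)/f'(z).
z_0 = 1.380000: f = 0.821496, f' = 1.558504 → z_1 = 1.380000 - (0.821496)/(1.558504) = 0.852895
z_1 = 0.852895: f = -0.093223, f' = 1.946118 → z_2 = 0.852895 - (-0.093223)/(1.946118) = 0.900797

0.90080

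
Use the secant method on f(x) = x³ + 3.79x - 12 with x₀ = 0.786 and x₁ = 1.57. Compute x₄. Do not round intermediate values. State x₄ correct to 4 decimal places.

f(x_0) = -8.535472, f(x_1) = -2.179807
x_2 = 1.570000 - (-2.179807)·(1.570000 - 0.786000)/(-2.179807 - (-8.535472)) = 1.838889; f(x_2) = 1.187616
x_3 = 1.838889 - (1.187616)·(1.838889 - 1.570000)/(1.187616 - (-2.179807)) = 1.744058; f(x_3) = -0.085055
x_4 = 1.744058 - (-0.085055)·(1.744058 - 1.838889)/(-0.085055 - (1.187616)) = 1.750396; f(x_4) = -0.002991

1.7504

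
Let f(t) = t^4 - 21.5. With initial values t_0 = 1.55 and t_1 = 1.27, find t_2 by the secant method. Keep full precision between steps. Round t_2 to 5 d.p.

2.93898

Secant update: t_(k+1) = t_k − f(t_k)·(t_k − t_(k-1))/(f(t_k) − f(t_(k-1))).
f(t_0) = -15.727994, f(t_1) = -18.898554
t_2 = 1.270000 - (-18.898554)·(1.270000 - 1.550000)/(-18.898554 - (-15.727994)) = 2.938978; f(t_2) = 53.108002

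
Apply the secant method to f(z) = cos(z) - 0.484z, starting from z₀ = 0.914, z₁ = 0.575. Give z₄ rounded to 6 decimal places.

1.042117

Secant update: z_(k+1) = z_k − f(z_k)·(z_k − z_(k-1))/(f(z_k) − f(z_(k-1))).
f(z_0) = 0.168207, f(z_1) = 0.560892
z_2 = 0.575000 - (0.560892)·(0.575000 - 0.914000)/(0.560892 - (0.168207)) = 1.059211; f(z_2) = -0.023097
z_3 = 1.059211 - (-0.023097)·(1.059211 - 0.575000)/(-0.023097 - (0.560892)) = 1.040060; f(z_3) = 0.002780
z_4 = 1.040060 - (0.002780)·(1.040060 - 1.059211)/(0.002780 - (-0.023097)) = 1.042117; f(z_4) = 0.000009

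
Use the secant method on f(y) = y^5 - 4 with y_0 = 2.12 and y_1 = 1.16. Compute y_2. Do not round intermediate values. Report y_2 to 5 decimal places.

f(y_0) = 38.823218, f(y_1) = -1.899658
y_2 = 1.160000 - (-1.899658)·(1.160000 - 2.120000)/(-1.899658 - (38.823218)) = 1.204782; f(y_2) = -1.461698

1.20478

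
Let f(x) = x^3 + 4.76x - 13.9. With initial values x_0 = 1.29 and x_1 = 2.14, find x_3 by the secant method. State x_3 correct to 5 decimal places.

f(x_0) = -5.612911, f(x_1) = 6.086744
x_2 = 2.140000 - (6.086744)·(2.140000 - 1.290000)/(6.086744 - (-5.612911)) = 1.697788; f(x_2) = -0.924687
x_3 = 1.697788 - (-0.924687)·(1.697788 - 2.140000)/(-0.924687 - (6.086744)) = 1.756108; f(x_3) = -0.125240

1.75611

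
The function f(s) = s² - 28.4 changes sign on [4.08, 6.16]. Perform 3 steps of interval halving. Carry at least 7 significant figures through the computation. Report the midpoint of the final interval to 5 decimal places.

f(4.080000) = -11.753600, f(6.160000) = 9.545600 (opposite signs)
step 1: m = 5.120000, f(m) = -2.185600 < 0 → root in [5.120000, 6.160000]
step 2: m = 5.640000, f(m) = 3.409600 > 0 → root in [5.120000, 5.640000]
step 3: m = 5.380000, f(m) = 0.544400 > 0 → root in [5.120000, 5.380000]
Midpoint of [5.120000, 5.380000] = 5.250000

5.25000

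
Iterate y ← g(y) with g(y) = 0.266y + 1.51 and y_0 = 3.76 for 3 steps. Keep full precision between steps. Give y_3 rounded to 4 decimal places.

y_1 = g(3.760000) = 2.510160
y_2 = g(2.510160) = 2.177703
y_3 = g(2.177703) = 2.089269

2.0893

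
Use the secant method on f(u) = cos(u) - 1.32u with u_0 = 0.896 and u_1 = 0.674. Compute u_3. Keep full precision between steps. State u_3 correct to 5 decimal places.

Secant update: u_(k+1) = u_k − f(u_k)·(u_k − u_(k-1))/(f(u_k) − f(u_(k-1))).
f(u_0) = -0.557982, f(u_1) = -0.108349
u_2 = 0.674000 - (-0.108349)·(0.674000 - 0.896000)/(-0.108349 - (-0.557982)) = 0.620504; f(u_2) = -0.005481
u_3 = 0.620504 - (-0.005481)·(0.620504 - 0.674000)/(-0.005481 - (-0.108349)) = 0.617654; f(u_3) = -0.000065

0.61765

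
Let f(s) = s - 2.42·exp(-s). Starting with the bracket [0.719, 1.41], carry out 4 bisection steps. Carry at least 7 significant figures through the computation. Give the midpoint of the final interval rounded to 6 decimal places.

0.956531

f(0.719000) = -0.460119, f(1.410000) = 0.819173 (opposite signs)
step 1: m = 1.064500, f(m) = 0.229841 > 0 → root in [0.719000, 1.064500]
step 2: m = 0.891750, f(m) = -0.100299 < 0 → root in [0.891750, 1.064500]
step 3: m = 0.978125, f(m) = 0.068168 > 0 → root in [0.891750, 0.978125]
step 4: m = 0.934937, f(m) = -0.015180 < 0 → root in [0.934937, 0.978125]
Midpoint of [0.934937, 0.978125] = 0.956531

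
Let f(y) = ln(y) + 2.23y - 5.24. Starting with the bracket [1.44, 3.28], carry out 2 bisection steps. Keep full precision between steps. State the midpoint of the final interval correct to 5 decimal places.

2.13000

f(1.440000) = -1.664157, f(3.280000) = 3.262243 (opposite signs)
step 1: m = 2.360000, f(m) = 0.881462 > 0 → root in [1.440000, 2.360000]
step 2: m = 1.900000, f(m) = -0.361146 < 0 → root in [1.900000, 2.360000]
Midpoint of [1.900000, 2.360000] = 2.130000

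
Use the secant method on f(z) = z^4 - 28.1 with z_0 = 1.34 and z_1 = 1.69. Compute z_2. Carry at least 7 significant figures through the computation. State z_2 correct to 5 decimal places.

f(z_0) = -24.875821, f(z_1) = -19.942693
z_2 = 1.690000 - (-19.942693)·(1.690000 - 1.340000)/(-19.942693 - (-24.875821)) = 3.104912; f(z_2) = 64.838843

3.10491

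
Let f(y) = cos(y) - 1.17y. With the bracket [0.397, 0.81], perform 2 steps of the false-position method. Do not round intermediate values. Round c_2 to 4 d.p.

0.6697

False-position update: c = (a·f(b) − b·f(a))/(f(b) − f(a)); replace the endpoint whose sign matches f(c).
f(0.397000) = 0.457735, f(0.810000) = -0.258202
step 1: c = 0.661052, f(c) = 0.015916 > 0 → new bracket [0.661052, 0.810000]
step 2: c = 0.669700, f(c) = 0.000458 > 0 → new bracket [0.669700, 0.810000]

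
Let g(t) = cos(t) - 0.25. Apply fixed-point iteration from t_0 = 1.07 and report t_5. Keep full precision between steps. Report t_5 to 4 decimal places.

t_1 = g(1.070000) = 0.230124
t_2 = g(0.230124) = 0.723638
t_3 = g(0.723638) = 0.499402
t_4 = g(0.499402) = 0.627869
t_5 = g(0.627869) = 0.559281

0.5593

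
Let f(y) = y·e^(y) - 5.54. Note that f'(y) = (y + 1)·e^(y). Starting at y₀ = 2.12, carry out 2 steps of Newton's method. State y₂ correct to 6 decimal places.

y_0 = 2.120000: f = 12.122011, f' = 25.993149 → y_1 = 2.120000 - (12.122011)/(25.993149) = 1.653646
y_1 = 1.653646: f = 3.101951, f' = 13.867950 → y_2 = 1.653646 - (3.101951)/(13.867950) = 1.429968

1.429968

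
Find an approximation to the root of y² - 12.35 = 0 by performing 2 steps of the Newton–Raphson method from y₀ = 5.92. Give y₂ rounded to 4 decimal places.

f'(y) = 2y
y_0 = 5.920000: f = 22.696400, f' = 11.840000 → y_1 = 5.920000 - (22.696400)/(11.840000) = 4.003074
y_1 = 4.003074: f = 3.674604, f' = 8.006149 → y_2 = 4.003074 - (3.674604)/(8.006149) = 3.544102

3.5441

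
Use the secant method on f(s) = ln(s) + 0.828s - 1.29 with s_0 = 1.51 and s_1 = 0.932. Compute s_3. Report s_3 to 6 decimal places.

1.270841

f(s_0) = 0.372390, f(s_1) = -0.588726
s_2 = 0.932000 - (-0.588726)·(0.932000 - 1.510000)/(-0.588726 - (0.372390)) = 1.286051; f(s_2) = 0.026426
s_3 = 1.286051 - (0.026426)·(1.286051 - 0.932000)/(0.026426 - (-0.588726)) = 1.270841; f(s_3) = 0.001936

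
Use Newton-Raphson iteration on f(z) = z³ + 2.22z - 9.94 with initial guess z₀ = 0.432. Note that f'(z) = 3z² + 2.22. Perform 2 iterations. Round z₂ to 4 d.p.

z_0 = 0.432000: f = -8.900338, f' = 2.779872 → z_1 = 0.432000 - (-8.900338)/(2.779872) = 3.633708
z_1 = 3.633708: f = 46.105709, f' = 41.831502 → z_2 = 3.633708 - (46.105709)/(41.831502) = 2.531531

2.5315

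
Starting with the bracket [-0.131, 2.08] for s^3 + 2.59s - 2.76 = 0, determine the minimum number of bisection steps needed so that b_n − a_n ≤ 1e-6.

Initial width b − a = 2.08 − -0.131 = 2.211000.
After n steps the width is (b−a)/2^n; need (b−a)/2^n ≤ 1e-6.
So n ≥ log₂(2.211000/1e-6) = log₂(2211000.0000) ≈ 21.0763.
Hence n = 22.

22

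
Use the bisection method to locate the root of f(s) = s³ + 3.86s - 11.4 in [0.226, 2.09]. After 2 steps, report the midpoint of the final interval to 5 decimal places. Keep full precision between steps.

f(0.226000) = -10.516097, f(2.090000) = 5.796729 (opposite signs)
step 1: m = 1.158000, f(m) = -5.377284 < 0 → root in [1.158000, 2.090000]
step 2: m = 1.624000, f(m) = -0.848261 < 0 → root in [1.624000, 2.090000]
Midpoint of [1.624000, 2.090000] = 1.857000

1.85700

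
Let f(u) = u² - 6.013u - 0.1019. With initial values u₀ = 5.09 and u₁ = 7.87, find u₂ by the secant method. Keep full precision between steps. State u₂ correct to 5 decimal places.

f(u_0) = -4.799970, f(u_1) = 14.512690
u_2 = 7.870000 - (14.512690)·(7.870000 - 5.090000)/(14.512690 - (-4.799970)) = 5.780941; f(u_2) = -1.443417

5.78094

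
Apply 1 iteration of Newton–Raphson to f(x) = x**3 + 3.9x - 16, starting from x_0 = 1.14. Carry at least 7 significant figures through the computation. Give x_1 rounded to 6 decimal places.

f'(x) = 3x**2 + 3.9
x_0 = 1.140000: f = -10.072456, f' = 7.798800 → x_1 = 1.140000 - (-10.072456)/(7.798800) = 2.431539

2.431539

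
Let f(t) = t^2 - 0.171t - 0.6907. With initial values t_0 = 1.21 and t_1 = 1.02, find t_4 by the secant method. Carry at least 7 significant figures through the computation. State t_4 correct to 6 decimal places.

0.920976

f(t_0) = 0.566490, f(t_1) = 0.175280
t_2 = 1.020000 - (0.175280)·(1.020000 - 1.210000)/(0.175280 - (0.566490)) = 0.934871; f(t_2) = 0.023421
t_3 = 0.934871 - (0.023421)·(0.934871 - 1.020000)/(0.023421 - (0.175280)) = 0.921742; f(t_3) = 0.001290
t_4 = 0.921742 - (0.001290)·(0.921742 - 0.934871)/(0.001290 - (0.023421)) = 0.920976; f(t_4) = 0.000011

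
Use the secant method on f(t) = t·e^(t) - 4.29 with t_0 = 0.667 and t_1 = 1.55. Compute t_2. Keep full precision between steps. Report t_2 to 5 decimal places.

f(t_0) = -2.990428, f(t_1) = 3.012779
t_2 = 1.550000 - (3.012779)·(1.550000 - 0.667000)/(3.012779 - (-2.990428)) = 1.106856; f(t_2) = -0.941943

1.10686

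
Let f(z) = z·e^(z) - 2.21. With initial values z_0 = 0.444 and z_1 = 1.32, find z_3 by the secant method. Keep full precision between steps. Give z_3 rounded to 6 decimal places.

f(z_0) = -1.517835, f(z_1) = 2.731316
z_2 = 1.320000 - (2.731316)·(1.320000 - 0.444000)/(2.731316 - (-1.517835)) = 0.756915; f(z_2) = -0.596492
z_3 = 0.756915 - (-0.596492)·(0.756915 - 1.320000)/(-0.596492 - (2.731316)) = 0.857845; f(z_3) = -0.187138

0.857845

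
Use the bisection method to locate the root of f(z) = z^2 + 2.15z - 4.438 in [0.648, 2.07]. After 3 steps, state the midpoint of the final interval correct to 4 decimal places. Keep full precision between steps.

f(0.648000) = -2.624896, f(2.070000) = 4.297400 (opposite signs)
step 1: m = 1.359000, f(m) = 0.330731 > 0 → root in [0.648000, 1.359000]
step 2: m = 1.003500, f(m) = -1.273463 < 0 → root in [1.003500, 1.359000]
step 3: m = 1.181250, f(m) = -0.502961 < 0 → root in [1.181250, 1.359000]
Midpoint of [1.181250, 1.359000] = 1.270125

1.2701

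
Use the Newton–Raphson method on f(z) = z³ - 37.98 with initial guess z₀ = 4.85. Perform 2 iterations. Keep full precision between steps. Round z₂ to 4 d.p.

3.4044

Newton update: z ← z − f(z)/f'(z).
f'(z) = 3z²
z_0 = 4.850000: f = 76.104125, f' = 70.567500 → z_1 = 4.850000 - (76.104125)/(70.567500) = 3.771541
z_1 = 3.771541: f = 15.668385, f' = 42.673574 → z_2 = 3.771541 - (15.668385)/(42.673574) = 3.404373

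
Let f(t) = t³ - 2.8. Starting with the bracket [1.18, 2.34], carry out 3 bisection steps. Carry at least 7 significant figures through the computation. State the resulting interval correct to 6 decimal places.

[1.325000, 1.470000]

f(1.180000) = -1.156968, f(2.340000) = 10.012904 (opposite signs)
step 1: m = 1.760000, f(m) = 2.651776 > 0 → root in [1.180000, 1.760000]
step 2: m = 1.470000, f(m) = 0.376523 > 0 → root in [1.180000, 1.470000]
step 3: m = 1.325000, f(m) = -0.473797 < 0 → root in [1.325000, 1.470000]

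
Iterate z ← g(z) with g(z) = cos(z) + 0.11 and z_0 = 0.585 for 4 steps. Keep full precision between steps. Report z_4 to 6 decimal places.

0.749531

z_1 = g(0.585000) = 0.943712
z_2 = g(0.943712) = 0.696786
z_3 = g(0.696786) = 0.876909
z_4 = g(0.876909) = 0.749531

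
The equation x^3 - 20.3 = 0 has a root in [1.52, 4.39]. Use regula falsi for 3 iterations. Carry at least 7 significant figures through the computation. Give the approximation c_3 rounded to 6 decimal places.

2.601907

f(1.520000) = -16.788192, f(4.390000) = 64.304519
step 1: c = 2.114161, f(c) = -10.850386 < 0 → new bracket [2.114161, 4.390000]
step 2: c = 2.442732, f(c) = -5.724366 < 0 → new bracket [2.442732, 4.390000]
step 3: c = 2.601907, f(c) = -2.685290 < 0 → new bracket [2.601907, 4.390000]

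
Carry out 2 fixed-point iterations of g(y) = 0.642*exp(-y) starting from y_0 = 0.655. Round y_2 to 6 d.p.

y_1 = g(0.655000) = 0.333482
y_2 = g(0.333482) = 0.459945

0.459945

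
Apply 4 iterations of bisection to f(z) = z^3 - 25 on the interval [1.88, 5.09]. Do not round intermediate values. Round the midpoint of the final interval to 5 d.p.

2.98344

f(1.880000) = -18.355328, f(5.090000) = 106.872229 (opposite signs)
step 1: m = 3.485000, f(m) = 17.326109 > 0 → root in [1.880000, 3.485000]
step 2: m = 2.682500, f(m) = -5.697250 < 0 → root in [2.682500, 3.485000]
step 3: m = 3.083750, f(m) = 4.324964 > 0 → root in [2.682500, 3.083750]
step 4: m = 2.883125, f(m) = -1.034284 < 0 → root in [2.883125, 3.083750]
Midpoint of [2.883125, 3.083750] = 2.983437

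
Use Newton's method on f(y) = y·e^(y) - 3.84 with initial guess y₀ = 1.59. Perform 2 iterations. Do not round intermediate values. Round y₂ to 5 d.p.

f'(y) = (y + 1)·e^(y)
y_0 = 1.590000: f = 3.956961, f' = 12.700710 → y_1 = 1.590000 - (3.956961)/(12.700710) = 1.278446
y_1 = 1.278446: f = 0.750967, f' = 8.182021 → y_2 = 1.278446 - (0.750967)/(8.182021) = 1.186663

1.18666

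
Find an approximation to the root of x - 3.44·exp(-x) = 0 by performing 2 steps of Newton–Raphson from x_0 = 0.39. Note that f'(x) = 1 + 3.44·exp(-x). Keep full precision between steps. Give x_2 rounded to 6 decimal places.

1.115183

x_0 = 0.390000: f = -1.939076, f' = 3.329076 → x_1 = 0.390000 - (-1.939076)/(3.329076) = 0.972467
x_1 = 0.972467: f = -0.328366, f' = 2.300833 → x_2 = 0.972467 - (-0.328366)/(2.300833) = 1.115183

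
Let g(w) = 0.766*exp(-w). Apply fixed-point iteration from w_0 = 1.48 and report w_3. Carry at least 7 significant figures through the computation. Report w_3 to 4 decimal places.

0.4025

w_1 = g(1.480000) = 0.174370
w_2 = g(0.174370) = 0.643429
w_3 = g(0.643429) = 0.402523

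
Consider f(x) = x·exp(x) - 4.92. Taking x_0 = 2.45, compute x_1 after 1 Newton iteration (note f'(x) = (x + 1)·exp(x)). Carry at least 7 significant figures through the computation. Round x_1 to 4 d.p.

Newton update: x ← x − f(x)/f'(x).
x_0 = 2.450000: f = 23.471449, f' = 39.979796 → x_1 = 2.450000 - (23.471449)/(39.979796) = 1.862917

1.8629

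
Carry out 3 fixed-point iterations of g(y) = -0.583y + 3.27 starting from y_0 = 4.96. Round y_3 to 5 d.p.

y_1 = g(4.960000) = 0.378320
y_2 = g(0.378320) = 3.049439
y_3 = g(3.049439) = 1.492177

1.49218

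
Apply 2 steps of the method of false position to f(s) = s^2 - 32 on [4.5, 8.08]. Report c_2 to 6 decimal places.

f(4.500000) = -11.750000, f(8.080000) = 33.286400
step 1: c = 5.434022, f(c) = -2.471402 < 0 → new bracket [5.434022, 8.080000]
step 2: c = 5.616899, f(c) = -0.450444 < 0 → new bracket [5.616899, 8.080000]

5.616899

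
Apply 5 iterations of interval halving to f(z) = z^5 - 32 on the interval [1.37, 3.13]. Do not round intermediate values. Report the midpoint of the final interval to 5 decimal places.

2.00250

f(1.370000) = -27.173828, f(3.130000) = 268.415051 (opposite signs)
step 1: m = 2.250000, f(m) = 25.665039 > 0 → root in [1.370000, 2.250000]
step 2: m = 1.810000, f(m) = -12.573576 < 0 → root in [1.810000, 2.250000]
step 3: m = 2.030000, f(m) = 2.473088 > 0 → root in [1.810000, 2.030000]
step 4: m = 1.920000, f(m) = -5.908074 < 0 → root in [1.920000, 2.030000]
step 5: m = 1.975000, f(m) = -1.950621 < 0 → root in [1.975000, 2.030000]
Midpoint of [1.975000, 2.030000] = 2.002500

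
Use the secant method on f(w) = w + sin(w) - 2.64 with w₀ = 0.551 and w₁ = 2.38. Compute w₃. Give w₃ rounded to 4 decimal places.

1.3778

f(w_0) = -1.565461, f(w_1) = 0.430075
w_2 = 2.380000 - (0.430075)·(2.380000 - 0.551000)/(0.430075 - (-1.565461)) = 1.985817; f(w_2) = 0.260925
w_3 = 1.985817 - (0.260925)·(1.985817 - 2.380000)/(0.260925 - (0.430075)) = 1.377764; f(w_3) = -0.280809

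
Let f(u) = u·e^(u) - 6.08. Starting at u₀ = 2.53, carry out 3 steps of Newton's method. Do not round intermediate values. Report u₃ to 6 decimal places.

Newton update: u ← u − f(u)/f'(u).
f'(u) = (u + 1)·e^(u)
u_0 = 2.530000: f = 25.680371, f' = 44.313877 → u_1 = 2.530000 - (25.680371)/(44.313877) = 1.950489
u_1 = 1.950489: f = 7.636087, f' = 20.748214 → u_2 = 1.950489 - (7.636087)/(20.748214) = 1.582453
u_2 = 1.582453: f = 1.621612, f' = 12.568493 → u_3 = 1.582453 - (1.621612)/(12.568493) = 1.453431

1.453431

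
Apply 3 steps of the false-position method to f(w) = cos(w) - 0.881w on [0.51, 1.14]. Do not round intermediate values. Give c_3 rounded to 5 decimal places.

0.79485

False-position update: c = (a·f(b) − b·f(a))/(f(b) − f(a)); replace the endpoint whose sign matches f(c).
f(0.510000) = 0.423435, f(1.140000) = -0.586745
step 1: c = 0.774075, f(c) = 0.033107 > 0 → new bracket [0.774075, 1.140000]
step 2: c = 0.793620, f(c) = 0.002090 > 0 → new bracket [0.793620, 1.140000]
step 3: c = 0.794849, f(c) = 0.000130 > 0 → new bracket [0.794849, 1.140000]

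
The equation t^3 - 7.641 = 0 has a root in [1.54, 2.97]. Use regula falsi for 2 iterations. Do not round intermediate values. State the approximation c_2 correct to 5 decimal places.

1.90110

f(1.540000) = -3.988736, f(2.970000) = 18.557073
step 1: c = 1.792991, f(c) = -1.876860 < 0 → new bracket [1.792991, 2.970000]
step 2: c = 1.901100, f(c) = -0.770083 < 0 → new bracket [1.901100, 2.970000]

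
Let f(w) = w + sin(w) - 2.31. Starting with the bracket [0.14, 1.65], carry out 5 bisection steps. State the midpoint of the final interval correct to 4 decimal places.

1.3433

f(0.140000) = -2.030457, f(1.650000) = 0.336865 (opposite signs)
step 1: m = 0.895000, f(m) = -0.634791 < 0 → root in [0.895000, 1.650000]
step 2: m = 1.272500, f(m) = -0.081661 < 0 → root in [1.272500, 1.650000]
step 3: m = 1.461250, f(m) = 0.145256 > 0 → root in [1.272500, 1.461250]
step 4: m = 1.366875, f(m) = 0.036155 > 0 → root in [1.272500, 1.366875]
step 5: m = 1.319687, f(m) = -0.021675 < 0 → root in [1.319687, 1.366875]
Midpoint of [1.319687, 1.366875] = 1.343281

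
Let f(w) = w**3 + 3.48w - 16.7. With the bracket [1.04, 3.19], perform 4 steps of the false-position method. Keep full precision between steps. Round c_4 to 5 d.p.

2.09280

False-position update: c = (a·f(b) − b·f(a))/(f(b) − f(a)); replace the endpoint whose sign matches f(c).
f(1.040000) = -11.955936, f(3.190000) = 26.862959
step 1: c = 1.702184, f(c) = -5.844437 < 0 → new bracket [1.702184, 3.190000]
step 2: c = 1.968040, f(c) = -2.228646 < 0 → new bracket [1.968040, 3.190000]
step 3: c = 2.061652, f(c) = -0.762592 < 0 → new bracket [2.061652, 3.190000]
step 4: c = 2.092799, f(c) = -0.250998 < 0 → new bracket [2.092799, 3.190000]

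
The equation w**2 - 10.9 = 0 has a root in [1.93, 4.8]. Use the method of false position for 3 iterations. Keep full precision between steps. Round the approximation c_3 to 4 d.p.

3.2906

f(1.930000) = -7.175100, f(4.800000) = 12.140000
step 1: c = 2.996137, f(c) = -1.923165 < 0 → new bracket [2.996137, 4.800000]
step 2: c = 3.242818, f(c) = -0.384128 < 0 → new bracket [3.242818, 4.800000]
step 3: c = 3.290579, f(c) = -0.072091 < 0 → new bracket [3.290579, 4.800000]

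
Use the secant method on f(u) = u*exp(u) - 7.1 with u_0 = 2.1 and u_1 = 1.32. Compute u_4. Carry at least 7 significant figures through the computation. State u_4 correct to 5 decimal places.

1.53228

Secant update: u_(k+1) = u_k − f(u_k)·(u_k − u_(k-1))/(f(u_k) − f(u_(k-1))).
f(u_0) = 10.048957, f(u_1) = -2.158684
u_2 = 1.320000 - (-2.158684)·(1.320000 - 2.100000)/(-2.158684 - (10.048957)) = 1.457928; f(u_2) = -0.835217
u_3 = 1.457928 - (-0.835217)·(1.457928 - 1.320000)/(-0.835217 - (-2.158684)) = 1.544972; f(u_3) = 0.142578
u_4 = 1.544972 - (0.142578)·(1.544972 - 1.457928)/(0.142578 - (-0.835217)) = 1.532279; f(u_4) = -0.007516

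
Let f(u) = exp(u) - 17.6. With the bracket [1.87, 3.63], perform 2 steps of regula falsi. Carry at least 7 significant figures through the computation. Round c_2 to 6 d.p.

f(1.870000) = -11.111704, f(3.630000) = 20.112817
step 1: c = 2.496322, f(c) = -5.462233 < 0 → new bracket [2.496322, 3.630000]
step 2: c = 2.738449, f(c) = -2.137017 < 0 → new bracket [2.738449, 3.630000]

2.738449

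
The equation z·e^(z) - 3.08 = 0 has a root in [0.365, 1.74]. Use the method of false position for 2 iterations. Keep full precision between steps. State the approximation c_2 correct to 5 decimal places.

f(0.365000) = -2.554212, f(1.740000) = 6.833378
step 1: c = 0.739115, f(c) = -1.532232 < 0 → new bracket [0.739115, 1.740000]
step 2: c = 0.922436, f(c) = -0.759696 < 0 → new bracket [0.922436, 1.740000]

0.92244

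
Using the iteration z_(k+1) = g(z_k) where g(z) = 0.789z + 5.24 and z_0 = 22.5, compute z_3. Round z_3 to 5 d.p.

23.68767

z_1 = g(22.500000) = 22.992500
z_2 = g(22.992500) = 23.381082
z_3 = g(23.381082) = 23.687674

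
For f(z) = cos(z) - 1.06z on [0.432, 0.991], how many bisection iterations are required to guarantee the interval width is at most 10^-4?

Initial width b − a = 0.991 − 0.432 = 0.559000.
After n steps the width is (b−a)/2^n; need (b−a)/2^n ≤ 10^-4.
So n ≥ log₂(0.559000/10^-4) = log₂(5590.0000) ≈ 12.4486.
Hence n = 13.

13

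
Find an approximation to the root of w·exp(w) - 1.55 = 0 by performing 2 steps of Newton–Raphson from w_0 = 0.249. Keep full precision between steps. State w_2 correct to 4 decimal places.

f'(w) = (w + 1)·exp(w)
w_0 = 0.249000: f = -1.230597, f' = 1.602145 → w_1 = 0.249000 - (-1.230597)/(1.602145) = 1.017094
w_1 = 1.017094: f = 1.262413, f' = 5.577560 → w_2 = 1.017094 - (1.262413)/(5.577560) = 0.790756

0.7908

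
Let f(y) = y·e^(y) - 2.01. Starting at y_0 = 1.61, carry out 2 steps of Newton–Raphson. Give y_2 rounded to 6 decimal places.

Newton update: y ← y − f(y)/f'(y).
f'(y) = (y + 1)·e^(y)
y_0 = 1.610000: f = 6.044526, f' = 13.057337 → y_1 = 1.610000 - (6.044526)/(13.057337) = 1.147078
y_1 = 1.147078: f = 1.602125, f' = 6.761104 → y_2 = 1.147078 - (1.602125)/(6.761104) = 0.910116

0.910116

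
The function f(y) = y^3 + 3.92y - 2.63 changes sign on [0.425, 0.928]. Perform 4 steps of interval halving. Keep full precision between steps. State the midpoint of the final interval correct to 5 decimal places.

f(0.425000) = -0.887234, f(0.928000) = 1.806939 (opposite signs)
step 1: m = 0.676500, f(m) = 0.331482 > 0 → root in [0.425000, 0.676500]
step 2: m = 0.550750, f(m) = -0.304003 < 0 → root in [0.550750, 0.676500]
step 3: m = 0.613625, f(m) = 0.006462 > 0 → root in [0.550750, 0.613625]
step 4: m = 0.582187, f(m) = -0.150497 < 0 → root in [0.582187, 0.613625]
Midpoint of [0.582187, 0.613625] = 0.597906

0.59791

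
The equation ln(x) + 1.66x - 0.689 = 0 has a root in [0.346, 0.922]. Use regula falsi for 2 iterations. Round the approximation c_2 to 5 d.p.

f(0.346000) = -1.175957, f(0.922000) = 0.760310
step 1: c = 0.695823, f(c) = 0.103407 > 0 → new bracket [0.346000, 0.695823]
step 2: c = 0.667548, f(c) = 0.014986 > 0 → new bracket [0.346000, 0.667548]

0.66755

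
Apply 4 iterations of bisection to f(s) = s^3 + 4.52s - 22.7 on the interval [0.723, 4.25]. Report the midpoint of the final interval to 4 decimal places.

2.3763

f(0.723000) = -19.054107, f(4.250000) = 73.275625 (opposite signs)
step 1: m = 2.486500, f(m) = 3.912219 > 0 → root in [0.723000, 2.486500]
step 2: m = 1.604750, f(m) = -11.313942 < 0 → root in [1.604750, 2.486500]
step 3: m = 2.045625, f(m) = -4.893690 < 0 → root in [2.045625, 2.486500]
step 4: m = 2.266062, f(m) = -0.821078 < 0 → root in [2.266062, 2.486500]
Midpoint of [2.266062, 2.486500] = 2.376281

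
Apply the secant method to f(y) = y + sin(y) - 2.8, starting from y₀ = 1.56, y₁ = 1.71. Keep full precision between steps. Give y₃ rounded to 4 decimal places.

1.8332

Secant update: y_(k+1) = y_k − f(y_k)·(y_k − y_(k-1))/(f(y_k) − f(y_(k-1))).
f(y_0) = -0.240058, f(y_1) = -0.099673
y_2 = 1.710000 - (-0.099673)·(1.710000 - 1.560000)/(-0.099673 - (-0.240058)) = 1.816500; f(y_2) = -0.013534
y_3 = 1.816500 - (-0.013534)·(1.816500 - 1.710000)/(-0.013534 - (-0.099673)) = 1.833232; f(y_3) = -0.001007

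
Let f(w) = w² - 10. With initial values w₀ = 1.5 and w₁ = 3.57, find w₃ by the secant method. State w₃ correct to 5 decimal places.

f(w_0) = -7.750000, f(w_1) = 2.744900
w_2 = 3.570000 - (2.744900)·(3.570000 - 1.500000)/(2.744900 - (-7.750000)) = 3.028600; f(w_2) = -0.827584
w_3 = 3.028600 - (-0.827584)·(3.028600 - 3.570000)/(-0.827584 - (2.744900)) = 3.154018; f(w_3) = -0.052172

3.15402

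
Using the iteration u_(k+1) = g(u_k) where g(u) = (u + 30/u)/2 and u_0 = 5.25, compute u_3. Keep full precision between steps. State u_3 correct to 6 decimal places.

u_1 = g(5.250000) = 5.482143
u_2 = g(5.482143) = 5.477228
u_3 = g(5.477228) = 5.477226

5.477226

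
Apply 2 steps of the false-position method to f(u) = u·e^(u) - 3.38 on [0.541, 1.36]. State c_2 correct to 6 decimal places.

f(0.541000) = -2.450711, f(1.360000) = 1.918823
step 1: c = 1.000347, f(c) = -0.659831 < 0 → new bracket [1.000347, 1.360000]
step 2: c = 1.092376, f(c) = -0.123247 < 0 → new bracket [1.092376, 1.360000]

1.092376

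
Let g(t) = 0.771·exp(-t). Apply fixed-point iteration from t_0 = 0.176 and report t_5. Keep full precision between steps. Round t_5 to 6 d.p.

t_1 = g(0.176000) = 0.646574
t_2 = g(0.646574) = 0.403878
t_3 = g(0.403878) = 0.514816
t_4 = g(0.514816) = 0.460758
t_5 = g(0.460758) = 0.486351

0.486351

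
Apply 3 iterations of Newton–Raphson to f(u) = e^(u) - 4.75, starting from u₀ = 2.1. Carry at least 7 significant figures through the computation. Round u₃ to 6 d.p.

f'(u) = e^(u)
u_0 = 2.100000: f = 3.416170, f' = 8.166170 → u_1 = 2.100000 - (3.416170)/(8.166170) = 1.681668
u_1 = 1.681668: f = 0.624513, f' = 5.374513 → u_2 = 1.681668 - (0.624513)/(5.374513) = 1.565469
u_2 = 1.565469: f = 0.034918, f' = 4.784918 → u_3 = 1.565469 - (0.034918)/(4.784918) = 1.558171

1.558171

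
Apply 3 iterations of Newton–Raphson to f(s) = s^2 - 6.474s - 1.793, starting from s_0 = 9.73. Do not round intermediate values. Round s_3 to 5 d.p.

f'(s) = 2s - 6.474
s_0 = 9.730000: f = 29.887880, f' = 12.986000 → s_1 = 9.730000 - (29.887880)/(12.986000) = 7.428454
s_1 = 7.428454: f = 5.297115, f' = 8.382907 → s_2 = 7.428454 - (5.297115)/(8.382907) = 6.796559
s_2 = 6.796559: f = 0.399291, f' = 7.119118 → s_3 = 6.796559 - (0.399291)/(7.119118) = 6.740472

6.74047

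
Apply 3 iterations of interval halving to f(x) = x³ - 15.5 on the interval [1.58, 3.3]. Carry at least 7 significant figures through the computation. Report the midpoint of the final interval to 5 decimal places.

f(1.580000) = -11.555688, f(3.300000) = 20.437000 (opposite signs)
step 1: m = 2.440000, f(m) = -0.973216 < 0 → root in [2.440000, 3.300000]
step 2: m = 2.870000, f(m) = 8.139903 > 0 → root in [2.440000, 2.870000]
step 3: m = 2.655000, f(m) = 3.215161 > 0 → root in [2.440000, 2.655000]
Midpoint of [2.440000, 2.655000] = 2.547500

2.54750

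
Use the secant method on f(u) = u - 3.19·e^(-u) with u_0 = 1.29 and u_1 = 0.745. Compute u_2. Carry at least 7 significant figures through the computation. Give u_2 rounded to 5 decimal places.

f(u_0) = 0.411886, f(u_1) = -0.769402
u_2 = 0.745000 - (-0.769402)·(0.745000 - 1.290000)/(-0.769402 - (0.411886)) = 1.099972; f(u_2) = 0.038083

1.09997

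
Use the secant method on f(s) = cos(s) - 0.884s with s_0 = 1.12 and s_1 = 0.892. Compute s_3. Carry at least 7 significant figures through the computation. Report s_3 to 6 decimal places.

0.793551

f(s_0) = -0.554398, f(s_1) = -0.160671
s_2 = 0.892000 - (-0.160671)·(0.892000 - 1.120000)/(-0.160671 - (-0.554398)) = 0.798958; f(s_2) = -0.008825
s_3 = 0.798958 - (-0.008825)·(0.798958 - 0.892000)/(-0.008825 - (-0.160671)) = 0.793551; f(s_3) = -0.000180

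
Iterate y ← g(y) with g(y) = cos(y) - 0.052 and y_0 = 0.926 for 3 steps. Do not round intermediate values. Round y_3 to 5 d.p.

y_1 = g(0.926000) = 0.549036
y_2 = g(0.549036) = 0.801028
y_3 = g(0.801028) = 0.643969

0.64397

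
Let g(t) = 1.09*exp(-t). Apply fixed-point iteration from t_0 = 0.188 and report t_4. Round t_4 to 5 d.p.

0.54086

t_1 = g(0.188000) = 0.903190
t_2 = g(0.903190) = 0.441749
t_3 = g(0.441749) = 0.700773
t_4 = g(0.700773) = 0.540860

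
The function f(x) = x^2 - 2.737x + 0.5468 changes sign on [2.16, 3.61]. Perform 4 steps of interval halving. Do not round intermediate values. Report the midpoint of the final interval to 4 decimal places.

f(2.160000) = -0.699520, f(3.610000) = 3.698330 (opposite signs)
step 1: m = 2.885000, f(m) = 0.973780 > 0 → root in [2.160000, 2.885000]
step 2: m = 2.522500, f(m) = 0.005724 > 0 → root in [2.160000, 2.522500]
step 3: m = 2.341250, f(m) = -0.379750 < 0 → root in [2.341250, 2.522500]
step 4: m = 2.431875, f(m) = -0.195226 < 0 → root in [2.431875, 2.522500]
Midpoint of [2.431875, 2.522500] = 2.477187

2.4772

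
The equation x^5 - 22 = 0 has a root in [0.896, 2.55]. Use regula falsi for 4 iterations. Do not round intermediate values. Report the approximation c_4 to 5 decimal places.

False-position update: c = (a·f(b) − b·f(a))/(f(b) − f(a)); replace the endpoint whose sign matches f(c).
f(0.896000) = -21.422516, f(2.550000) = 85.820391
step 1: c = 1.226398, f(c) = -19.225676 < 0 → new bracket [1.226398, 2.550000]
step 2: c = 1.468645, f(c) = -15.167418 < 0 → new bracket [1.468645, 2.550000]
step 3: c = 1.631055, f(c) = -10.456363 < 0 → new bracket [1.631055, 2.550000]
step 4: c = 1.730859, f(c) = -6.465103 < 0 → new bracket [1.730859, 2.550000]

1.73086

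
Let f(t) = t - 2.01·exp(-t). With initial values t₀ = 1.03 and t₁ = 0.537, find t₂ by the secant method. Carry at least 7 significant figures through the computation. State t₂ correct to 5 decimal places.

f(t_0) = 0.312416, f(t_1) = -0.637843
t_2 = 0.537000 - (-0.637843)·(0.537000 - 1.030000)/(-0.637843 - (0.312416)) = 0.867917; f(t_2) = 0.024068

0.86792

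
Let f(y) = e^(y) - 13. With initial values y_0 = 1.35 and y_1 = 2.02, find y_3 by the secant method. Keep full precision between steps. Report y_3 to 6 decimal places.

2.443095

f(y_0) = -9.142574, f(y_1) = -5.461675
y_2 = 2.020000 - (-5.461675)·(2.020000 - 1.350000)/(-5.461675 - (-9.142574)) = 3.014138; f(y_2) = 7.371525
y_3 = 3.014138 - (7.371525)·(3.014138 - 2.020000)/(7.371525 - (-5.461675)) = 2.443095; f(y_3) = -1.491398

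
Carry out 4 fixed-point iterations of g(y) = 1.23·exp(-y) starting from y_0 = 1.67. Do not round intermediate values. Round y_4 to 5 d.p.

y_1 = g(1.670000) = 0.231544
y_2 = g(0.231544) = 0.975769
y_3 = g(0.975769) = 0.463590
y_4 = g(0.463590) = 0.773696

0.77370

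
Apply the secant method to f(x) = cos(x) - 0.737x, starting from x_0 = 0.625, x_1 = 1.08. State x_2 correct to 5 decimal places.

0.86116

f(x_0) = 0.350338, f(x_1) = -0.324632
x_2 = 1.080000 - (-0.324632)·(1.080000 - 0.625000)/(-0.324632 - (0.350338)) = 0.861164; f(x_2) = 0.016876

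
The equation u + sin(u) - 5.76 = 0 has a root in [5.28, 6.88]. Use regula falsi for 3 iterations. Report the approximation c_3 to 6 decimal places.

f(5.280000) = -1.323188, f(6.880000) = 1.682011
step 1: c = 5.984479, f(c) = -0.069804 < 0 → new bracket [5.984479, 6.880000]
step 2: c = 6.020163, f(c) = 0.000163 > 0 → new bracket [5.984479, 6.020163]
step 3: c = 6.020080, f(c) = -0.000000 < 0 → new bracket [6.020080, 6.020163]

6.020080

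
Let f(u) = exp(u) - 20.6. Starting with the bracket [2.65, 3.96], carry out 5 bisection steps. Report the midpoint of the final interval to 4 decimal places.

3.0389

f(2.650000) = -6.445961, f(3.960000) = 31.857326 (opposite signs)
step 1: m = 3.305000, f(m) = 6.648542 > 0 → root in [2.650000, 3.305000]
step 2: m = 2.977500, f(m) = -0.961341 < 0 → root in [2.977500, 3.305000]
step 3: m = 3.141250, f(m) = 2.532765 > 0 → root in [2.977500, 3.141250]
step 4: m = 3.059375, f(m) = 0.714232 > 0 → root in [2.977500, 3.059375]
step 5: m = 3.018438, f(m) = -0.140701 < 0 → root in [3.018438, 3.059375]
Midpoint of [3.018438, 3.059375] = 3.038906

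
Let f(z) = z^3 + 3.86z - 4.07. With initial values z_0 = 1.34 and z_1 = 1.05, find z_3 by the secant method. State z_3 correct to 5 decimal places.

f(z_0) = 3.508504, f(z_1) = 1.140625
z_2 = 1.050000 - (1.140625)·(1.050000 - 1.340000)/(1.140625 - (3.508504)) = 0.910305; f(z_2) = 0.198105
z_3 = 0.910305 - (0.198105)·(0.910305 - 1.050000)/(0.198105 - (1.140625)) = 0.880943; f(z_3) = 0.014104

0.88094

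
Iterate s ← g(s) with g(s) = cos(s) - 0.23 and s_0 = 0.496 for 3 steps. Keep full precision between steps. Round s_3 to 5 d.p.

s_1 = g(0.496000) = 0.649493
s_2 = g(0.649493) = 0.566390
s_3 = g(0.566390) = 0.613843

0.61384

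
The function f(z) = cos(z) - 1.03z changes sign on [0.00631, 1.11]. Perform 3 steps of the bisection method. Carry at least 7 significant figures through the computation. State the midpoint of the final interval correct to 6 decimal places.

f(0.006310) = 0.993481, f(1.110000) = -0.698638 (opposite signs)
step 1: m = 0.558155, f(m) = 0.273334 > 0 → root in [0.558155, 1.110000]
step 2: m = 0.834078, f(m) = -0.187239 < 0 → root in [0.558155, 0.834078]
step 3: m = 0.696116, f(m) = 0.050339 > 0 → root in [0.696116, 0.834078]
Midpoint of [0.696116, 0.834078] = 0.765097

0.765097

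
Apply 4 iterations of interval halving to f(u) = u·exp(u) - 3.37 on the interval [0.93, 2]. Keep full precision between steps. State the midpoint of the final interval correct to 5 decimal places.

f(0.930000) = -1.012906, f(2.000000) = 11.408112 (opposite signs)
step 1: m = 1.465000, f(m) = 2.969851 > 0 → root in [0.930000, 1.465000]
step 2: m = 1.197500, f(m) = 0.595913 > 0 → root in [0.930000, 1.197500]
step 3: m = 1.063750, f(m) = -0.288087 < 0 → root in [1.063750, 1.197500]
step 4: m = 1.130625, f(m) = 0.132215 > 0 → root in [1.063750, 1.130625]
Midpoint of [1.063750, 1.130625] = 1.097187

1.09719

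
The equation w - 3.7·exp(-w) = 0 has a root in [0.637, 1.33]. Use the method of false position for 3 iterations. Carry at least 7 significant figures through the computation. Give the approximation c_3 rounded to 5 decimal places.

f(0.637000) = -1.319844, f(1.330000) = 0.351434
step 1: c = 1.184277, f(c) = 0.052198 > 0 → new bracket [0.637000, 1.184277]
step 2: c = 1.163456, f(c) = 0.007560 > 0 → new bracket [0.637000, 1.163456]
step 3: c = 1.160458, f(c) = 0.001091 > 0 → new bracket [0.637000, 1.160458]

1.16046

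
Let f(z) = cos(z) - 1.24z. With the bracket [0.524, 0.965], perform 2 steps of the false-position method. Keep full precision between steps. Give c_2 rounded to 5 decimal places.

0.64416

f(0.524000) = 0.216065, f(0.965000) = -0.627183
step 1: c = 0.636997, f(c) = 0.014009 > 0 → new bracket [0.636997, 0.965000]
step 2: c = 0.644163, f(c) = 0.000840 > 0 → new bracket [0.644163, 0.965000]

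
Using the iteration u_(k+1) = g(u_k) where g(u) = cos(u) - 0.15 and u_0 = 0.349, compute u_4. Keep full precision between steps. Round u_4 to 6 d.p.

0.614583

u_1 = g(0.349000) = 0.789715
u_2 = g(0.789715) = 0.554048
u_3 = g(0.554048) = 0.700402
u_4 = g(0.700402) = 0.614583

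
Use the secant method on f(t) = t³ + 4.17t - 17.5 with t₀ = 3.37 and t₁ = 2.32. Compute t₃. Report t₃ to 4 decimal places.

f(t_0) = 34.825653, f(t_1) = 4.661568
t_2 = 2.320000 - (4.661568)·(2.320000 - 3.370000)/(4.661568 - (34.825653)) = 2.157733; f(t_2) = 1.543739
t_3 = 2.157733 - (1.543739)·(2.157733 - 2.320000)/(1.543739 - (4.661568)) = 2.077389; f(t_3) = 0.127775

2.0774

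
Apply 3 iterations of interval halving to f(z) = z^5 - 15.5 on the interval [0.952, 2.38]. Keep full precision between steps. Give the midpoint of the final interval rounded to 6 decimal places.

1.755250

f(0.952000) = -14.718040, f(2.380000) = 60.863317 (opposite signs)
step 1: m = 1.666000, f(m) = -2.665617 < 0 → root in [1.666000, 2.380000]
step 2: m = 2.023000, f(m) = 18.382809 > 0 → root in [1.666000, 2.023000]
step 3: m = 1.844500, f(m) = 5.849775 > 0 → root in [1.666000, 1.844500]
Midpoint of [1.666000, 1.844500] = 1.755250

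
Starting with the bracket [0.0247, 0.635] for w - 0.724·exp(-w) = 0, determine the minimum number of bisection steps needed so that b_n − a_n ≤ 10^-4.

Initial width b − a = 0.635 − 0.0247 = 0.610300.
After n steps the width is (b−a)/2^n; need (b−a)/2^n ≤ 10^-4.
So n ≥ log₂(0.610300/10^-4) = log₂(6103.0000) ≈ 12.5753.
Hence n = 13.

13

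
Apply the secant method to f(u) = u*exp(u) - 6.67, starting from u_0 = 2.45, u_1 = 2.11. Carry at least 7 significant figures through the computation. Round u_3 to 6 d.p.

1.592104

f(u_0) = 21.721449, f(u_1) = 10.733789
u_2 = 2.110000 - (10.733789)·(2.110000 - 2.450000)/(10.733789 - (21.721449)) = 1.777856; f(u_2) = 3.849848
u_3 = 1.777856 - (3.849848)·(1.777856 - 2.110000)/(3.849848 - (10.733789)) = 1.592104; f(u_3) = 1.153721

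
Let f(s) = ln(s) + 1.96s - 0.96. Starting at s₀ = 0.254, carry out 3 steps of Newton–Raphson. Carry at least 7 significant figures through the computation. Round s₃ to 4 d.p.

Newton update: s ← s − f(s)/f'(s).
f'(s) = 1/s + 1.96
s_0 = 0.254000: f = -1.832581, f' = 5.897008 → s_1 = 0.254000 - (-1.832581)/(5.897008) = 0.564765
s_1 = 0.564765: f = -0.424408, f' = 3.730649 → s_2 = 0.564765 - (-0.424408)/(3.730649) = 0.678527
s_2 = 0.678527: f = -0.017918, f' = 3.433781 → s_3 = 0.678527 - (-0.017918)/(3.433781) = 0.683745

0.6837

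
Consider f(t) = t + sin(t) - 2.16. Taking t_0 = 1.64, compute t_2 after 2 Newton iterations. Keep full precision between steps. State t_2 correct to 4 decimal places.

1.2179

f'(t) = 1 + cos(t)
t_0 = 1.640000: f = 0.477606, f' = 0.930852 → t_1 = 1.640000 - (0.477606)/(0.930852) = 1.126915
t_1 = 1.126915: f = -0.129994, f' = 1.429448 → t_2 = 1.126915 - (-0.129994)/(1.429448) = 1.217855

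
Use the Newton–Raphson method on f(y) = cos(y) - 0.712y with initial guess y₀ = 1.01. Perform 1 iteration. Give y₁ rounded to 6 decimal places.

f'(y) = -sin(y) - 0.712
y_0 = 1.010000: f = -0.187259, f' = -1.558832 → y_1 = 1.010000 - (-0.187259)/(-1.558832) = 0.889872

0.889872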